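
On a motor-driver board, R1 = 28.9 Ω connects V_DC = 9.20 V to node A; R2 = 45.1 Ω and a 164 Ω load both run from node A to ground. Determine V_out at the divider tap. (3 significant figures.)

The load sits in parallel with R2, giving an effective lower resistance R2' = R2·R_L/(R2+R_L) = 35.37 Ω.
Voltage divider with the loaded lower leg: V_out = 9.20 × 35.37/(28.9 + 35.37) = 9.20 × 0.5504 = 5.063 V.

V_out ≈ 5.06 V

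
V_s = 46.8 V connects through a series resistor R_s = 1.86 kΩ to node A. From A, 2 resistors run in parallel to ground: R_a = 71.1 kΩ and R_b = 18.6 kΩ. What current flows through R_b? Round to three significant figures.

Parallel bank: R_p = 1/(1/71.1 + 1/18.6) = 14.74 kΩ.
V_A = 46.8 × 14.74/16.60 = 41.56 V.
Branch current I = V_A/R_b = 41.56/18.6 = 2.234 mA.

I ≈ 2.23 mA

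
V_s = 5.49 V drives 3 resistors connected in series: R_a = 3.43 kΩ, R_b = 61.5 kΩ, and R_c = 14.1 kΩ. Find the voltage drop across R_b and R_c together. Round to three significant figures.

Series total: ΣR = 3.43 + 61.5 + 14.1 = 79.03 kΩ.
R_{R_b..R_c} = 61.5 + 14.1 = 75.60 kΩ.
Voltage divider: V = V_s · (75.60 / 79.03) = 5.49 × 0.9566 = 5.252 V.

V ≈ 5.25 V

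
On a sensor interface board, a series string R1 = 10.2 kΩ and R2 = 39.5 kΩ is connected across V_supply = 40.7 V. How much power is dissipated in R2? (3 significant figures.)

P ≈ 26.5 mW

The common current is I = 40.7/49.70 = 0.8189 mA.
P = I²R = 0.6706 × 39.5 = 26.49 mW.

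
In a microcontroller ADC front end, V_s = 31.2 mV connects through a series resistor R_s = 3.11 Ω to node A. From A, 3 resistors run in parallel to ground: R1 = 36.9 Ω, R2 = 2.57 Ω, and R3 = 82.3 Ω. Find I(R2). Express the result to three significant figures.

I ≈ 5.21 mA

Equivalent of the parallel group: R_p = 2.335 Ω.
V_A by voltage divider: V_A = 31.2 × 2.335/(3.11 + 2.335) = 13.38 mV.
I(R2) = V_A / R2 = 13.38/2.57 = 5.205 mA.
(Equivalently: I_total = 5.731 mA, then current-divider fraction G_k/ΣG = 0.9084.)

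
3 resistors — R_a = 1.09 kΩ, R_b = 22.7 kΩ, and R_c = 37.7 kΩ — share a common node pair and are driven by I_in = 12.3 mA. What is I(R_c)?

ΣG = 1/1.09 + 1/22.7 + 1/37.7 = 0.9880.
R_c takes the fraction G_k/ΣG = 0.02653/0.9880 = 0.02685, so I = 12.3 × 0.02685 = 0.3302 mA.

I ≈ 0.330 mA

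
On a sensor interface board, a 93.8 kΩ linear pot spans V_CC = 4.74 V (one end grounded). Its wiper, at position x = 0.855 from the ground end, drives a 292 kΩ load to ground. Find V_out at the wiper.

The pot divides into 13.60 kΩ above the wiper and 80.20 kΩ below.
(x·R_p) ‖ R_L = 62.92 kΩ.
Then V_out = V_CC · 62.92/(13.60 + 62.92) = 3.897 V.
(Unloaded: V_out = x·V_CC = 4.05 V.)

V_out ≈ 3.90 V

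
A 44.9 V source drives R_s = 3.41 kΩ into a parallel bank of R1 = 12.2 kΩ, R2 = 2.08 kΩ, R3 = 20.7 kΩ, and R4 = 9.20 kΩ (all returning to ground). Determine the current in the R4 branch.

Parallel bank: R_p = 1/(1/12.2 + 1/2.08 + 1/20.7 + 1/9.20) = 1.389 kΩ.
V_A by voltage divider: V_A = 44.9 × 1.389/(3.41 + 1.389) = 13.00 V.
Branch current I = V_A/R4 = 13.00/9.20 = 1.413 mA.

I ≈ 1.41 mA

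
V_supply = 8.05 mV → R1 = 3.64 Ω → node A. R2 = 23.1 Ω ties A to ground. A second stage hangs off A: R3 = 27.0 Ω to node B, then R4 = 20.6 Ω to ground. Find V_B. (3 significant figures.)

V_B ≈ 2.82 mV

Node A sees R2 in parallel with the series input of stage 2, R3 + R4 = 47.60 Ω.
Effective lower resistance at A: R2 ‖ 47.60 = 15.55 Ω.
First divider: V_A = V_supply · 15.55/(3.64 + 15.55) = 6.523 mV.
V_B = V_A × 0.4328 = 2.823 mV.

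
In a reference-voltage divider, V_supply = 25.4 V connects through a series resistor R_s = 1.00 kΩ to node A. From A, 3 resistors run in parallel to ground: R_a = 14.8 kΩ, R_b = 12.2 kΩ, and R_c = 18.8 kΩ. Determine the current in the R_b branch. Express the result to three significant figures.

Combine the parallel branches: R_p = (1/14.8 + 1/12.2 + 1/18.8)⁻¹ = 4.933 kΩ.
Node voltage V_A = V_supply · R_p/(R_s + R_p) = 25.4 × 0.8314 = 21.12 V.
I(R_b) = V_A / R_b = 21.12/12.2 = 1.731 mA.

I ≈ 1.73 mA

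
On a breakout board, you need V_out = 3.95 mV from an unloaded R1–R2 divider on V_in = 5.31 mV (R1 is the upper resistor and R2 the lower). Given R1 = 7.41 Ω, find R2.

V_out/V_in = R2/(R1+R2) = 0.7439.
Rearranging, R2 = R1·k/(1−k) = 7.41 × 2.904 = 21.52 Ω.

R2 ≈ 21.5 Ω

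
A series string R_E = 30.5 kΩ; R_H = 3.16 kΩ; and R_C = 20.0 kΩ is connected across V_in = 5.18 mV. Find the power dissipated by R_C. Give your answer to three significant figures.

ΣR = 53.66 kΩ → I = 5.18/53.66 = 0.09653 µA.
P(R_C) = I²·R_C = (0.09653)² × 20.0 = 0.1864 nW.

P ≈ 0.186 nW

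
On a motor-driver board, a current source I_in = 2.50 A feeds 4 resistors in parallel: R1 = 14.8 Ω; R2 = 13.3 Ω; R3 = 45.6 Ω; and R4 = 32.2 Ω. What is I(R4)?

Total conductance ΣG = 1/14.8 + 1/13.3 + 1/45.6 + 1/32.2 = 0.1957 (units of 1/Ω).
By the current-divider rule, I = I_in · G_k/ΣG = 2.50 × 0.1587 = 0.3966 A.

I ≈ 0.397 A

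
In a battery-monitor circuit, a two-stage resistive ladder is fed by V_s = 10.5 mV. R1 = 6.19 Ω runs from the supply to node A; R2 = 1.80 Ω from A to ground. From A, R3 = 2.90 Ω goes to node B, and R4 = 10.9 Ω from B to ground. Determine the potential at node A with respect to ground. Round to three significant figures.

Looking into the second stage from A: R3 + R4 = 13.80 Ω appears in parallel with R2.
R2 ‖ (R3+R4) = 1.592 Ω.
First divider: V_A = V_s · 1.592/(6.19 + 1.592) = 2.148 mV.

V_A ≈ 2.15 mV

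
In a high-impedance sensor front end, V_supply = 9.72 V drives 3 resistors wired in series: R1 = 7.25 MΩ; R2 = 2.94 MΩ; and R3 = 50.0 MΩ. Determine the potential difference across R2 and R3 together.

ΣR = 7.25 + 2.94 + 50.0 = 60.19 MΩ.
R_{R2..R3} = 2.94 + 50.0 = 52.94 MΩ.
V = V_supply · R/ΣR = 9.72 × 0.8795 = 8.549 V.

V ≈ 8.55 V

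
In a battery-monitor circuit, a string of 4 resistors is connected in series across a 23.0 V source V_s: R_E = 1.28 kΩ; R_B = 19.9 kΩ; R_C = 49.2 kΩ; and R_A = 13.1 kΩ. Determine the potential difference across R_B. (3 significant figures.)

Total series resistance ΣR = 1.28 + 19.9 + 49.2 + 13.1 = 83.48 kΩ.
By the voltage-divider rule, V = 23.0 × 19.90/83.48 = 5.483 V.

V ≈ 5.48 V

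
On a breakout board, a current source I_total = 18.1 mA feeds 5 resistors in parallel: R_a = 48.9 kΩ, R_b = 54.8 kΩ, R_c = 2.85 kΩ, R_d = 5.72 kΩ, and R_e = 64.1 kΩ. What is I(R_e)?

Total conductance ΣG = 1/48.9 + 1/54.8 + 1/2.85 + 1/5.72 + 1/64.1 = 0.5800 (units of 1/kΩ).
Current divider: I(R_e) = I_total · G_k/ΣG = 18.1 × (0.01560/0.5800) = 18.1 × 0.02690 = 0.4868 mA.

I ≈ 0.487 mA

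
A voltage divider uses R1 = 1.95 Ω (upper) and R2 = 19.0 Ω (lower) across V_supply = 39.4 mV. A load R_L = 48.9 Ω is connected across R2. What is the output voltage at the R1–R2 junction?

V_out ≈ 34.5 mV

First combine the lower leg with the load: R2 ‖ R_L = 13.68 Ω.
Voltage divider with the loaded lower leg: V_out = 39.4 × 13.68/(1.95 + 13.68) = 39.4 × 0.8753 = 34.49 mV.
(Unloaded it would be 35.7 mV; the load pulls it down.)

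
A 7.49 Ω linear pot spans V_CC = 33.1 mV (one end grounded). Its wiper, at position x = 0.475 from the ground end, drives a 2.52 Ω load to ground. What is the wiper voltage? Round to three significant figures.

Lower segment x·R_p = 3.558 Ω; upper segment (1−x)·R_p = 3.932 Ω.
Lower segment in parallel with the load: 3.558 ‖ 2.52 = 1.475 Ω.
Then V_out = V_CC · 1.475/(3.932 + 1.475) = 9.030 mV.
(Unloaded: V_out = x·V_CC = 15.7 mV.)

V_out ≈ 9.03 mV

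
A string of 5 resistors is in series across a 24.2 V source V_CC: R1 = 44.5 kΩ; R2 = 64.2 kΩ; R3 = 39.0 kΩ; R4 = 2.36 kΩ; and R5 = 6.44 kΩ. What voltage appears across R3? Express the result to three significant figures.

V ≈ 6.03 V

Total series resistance ΣR = 44.5 + 64.2 + 39.0 + 2.36 + 6.44 = 156.5 kΩ.
V = V_CC · R/ΣR = 24.2 × 0.2492 = 6.031 V.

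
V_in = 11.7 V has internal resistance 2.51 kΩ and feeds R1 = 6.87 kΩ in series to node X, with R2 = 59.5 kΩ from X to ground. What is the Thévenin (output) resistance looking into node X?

R_th ≈ 8.10 kΩ

R1' = 2.51 + 6.87 = 9.380 kΩ (source resistance + R1).
Zeroing V_in shorts the top of R1' to ground, so R_th = R1' ‖ R2 = 8.103 kΩ.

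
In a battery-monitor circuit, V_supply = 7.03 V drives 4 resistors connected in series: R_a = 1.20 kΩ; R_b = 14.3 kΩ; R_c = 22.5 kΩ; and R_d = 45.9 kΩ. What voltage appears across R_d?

Total series resistance ΣR = 1.20 + 14.3 + 22.5 + 45.9 = 83.90 kΩ.
By the voltage-divider rule, V = 7.03 × 45.90/83.90 = 3.846 V.

V ≈ 3.85 V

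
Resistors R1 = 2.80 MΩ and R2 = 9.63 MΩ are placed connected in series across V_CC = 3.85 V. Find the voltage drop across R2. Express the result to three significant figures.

Series total: ΣR = 2.80 + 9.63 = 12.43 MΩ.
V = V_CC · R/ΣR = 3.85 × 0.7747 = 2.983 V.

V ≈ 2.98 V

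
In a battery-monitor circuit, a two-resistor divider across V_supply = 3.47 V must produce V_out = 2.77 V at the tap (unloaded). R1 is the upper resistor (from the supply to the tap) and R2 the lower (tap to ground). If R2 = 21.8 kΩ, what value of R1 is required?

The divider ratio is R2/(R1+R2) = 2.77/3.47 = 0.7983.
So R1 = R2 · (V_supply/V_out − 1) = 21.8 × (3.47/2.77 − 1) = 21.8 × 0.2527 = 5.509 kΩ.

R1 ≈ 5.51 kΩ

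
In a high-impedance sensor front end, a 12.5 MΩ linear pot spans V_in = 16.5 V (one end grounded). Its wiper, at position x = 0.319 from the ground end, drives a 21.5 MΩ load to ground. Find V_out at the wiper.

Lower segment x·R_p = 3.988 MΩ; upper segment (1−x)·R_p = 8.513 MΩ.
Lower segment in parallel with the load: 3.988 ‖ 21.5 = 3.364 MΩ.
Then V_out = V_in · 3.364/(8.513 + 3.364) = 4.673 V.

V_out ≈ 4.67 V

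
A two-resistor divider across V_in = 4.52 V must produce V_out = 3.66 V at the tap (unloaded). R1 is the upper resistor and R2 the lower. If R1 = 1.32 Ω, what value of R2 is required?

Required fraction k = V_out/V_in = 0.8097.
Rearranging, R2 = R1·k/(1−k) = 1.32 × 4.256 = 5.618 Ω.

R2 ≈ 5.62 Ω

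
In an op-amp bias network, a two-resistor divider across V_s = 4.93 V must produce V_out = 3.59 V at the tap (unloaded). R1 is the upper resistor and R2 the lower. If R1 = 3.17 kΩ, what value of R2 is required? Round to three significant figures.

R2 ≈ 8.49 kΩ

Required fraction k = V_out/V_s = 0.7282.
So R2 = R1 · V_out/(V_s − V_out) = 3.17 × 3.59/(4.93 − 3.59) = 3.17 × 2.679 = 8.493 kΩ.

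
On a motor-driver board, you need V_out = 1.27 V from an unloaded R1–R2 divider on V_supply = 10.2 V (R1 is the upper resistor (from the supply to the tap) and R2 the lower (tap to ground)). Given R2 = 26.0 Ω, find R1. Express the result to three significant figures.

R1 ≈ 183 Ω

The divider ratio is R2/(R1+R2) = 1.27/10.2 = 0.1245.
So R1 = R2 · (V_supply/V_out − 1) = 26.0 × (10.2/1.27 − 1) = 26.0 × 7.031 = 182.8 Ω.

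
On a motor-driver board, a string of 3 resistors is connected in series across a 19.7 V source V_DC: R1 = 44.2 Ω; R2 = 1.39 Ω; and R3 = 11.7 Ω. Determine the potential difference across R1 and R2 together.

V ≈ 15.7 V

ΣR = 44.2 + 1.39 + 11.7 = 57.29 Ω.
R_{R1..R2} = 44.2 + 1.39 = 45.59 Ω.
By the voltage-divider rule, V = 19.7 × 45.59/57.29 = 15.68 V.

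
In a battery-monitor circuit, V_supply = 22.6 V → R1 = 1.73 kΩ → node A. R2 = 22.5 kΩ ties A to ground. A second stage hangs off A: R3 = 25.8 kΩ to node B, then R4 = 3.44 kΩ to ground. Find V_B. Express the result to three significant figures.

The second stage (R3 + R4 = 29.24 kΩ) loads node A in parallel with R2.
Effective lower resistance at A: R2 ‖ 29.24 = 12.72 kΩ.
V_A = 22.6 × 12.72/(1.73 + 12.72) = 19.89 V.
V_B = V_A × 0.1176 = 2.340 V.

V_B ≈ 2.34 V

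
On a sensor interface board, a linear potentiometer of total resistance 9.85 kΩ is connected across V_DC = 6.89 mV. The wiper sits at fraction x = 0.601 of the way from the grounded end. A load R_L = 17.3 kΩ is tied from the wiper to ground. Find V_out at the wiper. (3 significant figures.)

V_out ≈ 3.64 mV

Lower segment x·R_p = 5.920 kΩ; upper segment (1−x)·R_p = 3.930 kΩ.
R_L loads the lower segment: effective lower R = 4.411 kΩ.
Loaded-divider output: V_out = 6.89 × 0.5288 = 3.643 mV.
(Unloaded: V_out = x·V_DC = 4.14 mV.)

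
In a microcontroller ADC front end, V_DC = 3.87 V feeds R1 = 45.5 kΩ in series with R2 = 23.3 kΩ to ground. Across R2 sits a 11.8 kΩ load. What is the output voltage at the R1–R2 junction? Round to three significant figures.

V_out ≈ 0.568 V

The load sits in parallel with R2, giving an effective lower resistance R2' = R2·R_L/(R2+R_L) = 7.833 kΩ.
Then V_out = V_DC · R2'/(R1 + R2') = 3.87 × 7.833/53.33 = 0.5684 V.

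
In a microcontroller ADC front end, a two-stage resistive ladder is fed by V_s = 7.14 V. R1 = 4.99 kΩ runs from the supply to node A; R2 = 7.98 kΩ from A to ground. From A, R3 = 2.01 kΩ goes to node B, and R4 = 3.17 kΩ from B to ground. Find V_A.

Looking into the second stage from A: R3 + R4 = 5.180 kΩ appears in parallel with R2.
R2 ‖ (R3+R4) = 3.141 kΩ.
V_A = 7.14 × 3.141/(4.99 + 3.141) = 2.758 V.

V_A ≈ 2.76 V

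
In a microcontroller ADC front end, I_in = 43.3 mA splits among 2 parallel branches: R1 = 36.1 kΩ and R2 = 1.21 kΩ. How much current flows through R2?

With just two branches, the current splits inversely with resistance.
So I = 43.3 × 36.1/37.31 = 41.90 mA.

I ≈ 41.9 mA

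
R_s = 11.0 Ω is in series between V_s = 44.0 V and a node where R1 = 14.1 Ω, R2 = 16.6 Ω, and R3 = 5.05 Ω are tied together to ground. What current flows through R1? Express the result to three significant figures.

I ≈ 0.675 A

Parallel bank: R_p = 1/(1/14.1 + 1/16.6 + 1/5.05) = 3.038 Ω.
Node voltage V_A = V_s · R_p/(R_s + R_p) = 44.0 × 0.2164 = 9.522 V.
Branch current I = V_A/R1 = 9.522/14.1 = 0.6753 A.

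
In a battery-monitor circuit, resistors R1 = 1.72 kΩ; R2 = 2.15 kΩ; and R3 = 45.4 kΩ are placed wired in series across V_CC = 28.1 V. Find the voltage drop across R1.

Series total: ΣR = 1.72 + 2.15 + 45.4 = 49.27 kΩ.
V = V_CC · R/ΣR = 28.1 × 0.03491 = 0.9810 V.

V ≈ 0.981 V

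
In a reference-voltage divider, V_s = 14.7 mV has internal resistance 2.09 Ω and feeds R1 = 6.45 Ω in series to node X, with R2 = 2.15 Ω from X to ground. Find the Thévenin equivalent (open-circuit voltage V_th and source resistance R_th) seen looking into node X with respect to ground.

R1' = 2.09 + 6.45 = 8.540 Ω (source resistance + R1).
V_th is the unloaded tap voltage: V_s · R2/(R1'+R2) = 14.7 × 0.2011 = 2.957 mV.
Looking into X with the source shorted: R_th = R1'·R2/(R1'+R2) = 8.540 × 2.15/10.69 = 1.718 Ω.

V_th ≈ 2.96 mV, R_th ≈ 1.72 Ω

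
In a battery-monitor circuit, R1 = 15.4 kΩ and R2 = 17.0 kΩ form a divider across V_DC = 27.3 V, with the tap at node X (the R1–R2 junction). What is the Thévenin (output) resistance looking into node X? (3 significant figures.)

With V_DC suppressed (replaced by a short), R_th = R1 ‖ R2 = (15.40 × 17.0)/(15.40 + 17.0) = 8.080 kΩ.

R_th ≈ 8.08 kΩ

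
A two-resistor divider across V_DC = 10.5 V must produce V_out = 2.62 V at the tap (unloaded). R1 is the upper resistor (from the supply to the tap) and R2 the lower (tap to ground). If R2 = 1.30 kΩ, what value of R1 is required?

V_out/V_DC = R2/(R1+R2) = 0.2495.
So R1 = R2 · (V_DC/V_out − 1) = 1.30 × (10.5/2.62 − 1) = 1.30 × 3.008 = 3.910 kΩ.

R1 ≈ 3.91 kΩ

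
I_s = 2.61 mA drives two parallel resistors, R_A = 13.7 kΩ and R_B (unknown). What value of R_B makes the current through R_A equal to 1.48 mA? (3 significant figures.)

Two-branch current divider: I_A = I_s · R_B/(R_A + R_B).
1.48/2.61 = R_B/(R_A + R_B) → R_B = R_A · (0.5670)/(1 − 0.5670) = 13.7 × 1.310 = 17.94 kΩ.

R_B ≈ 17.9 kΩ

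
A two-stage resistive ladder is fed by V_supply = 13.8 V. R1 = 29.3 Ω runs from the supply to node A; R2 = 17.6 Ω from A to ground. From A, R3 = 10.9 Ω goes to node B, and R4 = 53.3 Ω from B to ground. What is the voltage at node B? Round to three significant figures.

V_B ≈ 3.67 V

The second stage (R3 + R4 = 64.20 Ω) loads node A in parallel with R2.
R2 ‖ (R3+R4) = 13.81 Ω.
First divider: V_A = V_supply · 13.81/(29.3 + 13.81) = 4.421 V.
V_B = V_A × 0.8302 = 3.671 V.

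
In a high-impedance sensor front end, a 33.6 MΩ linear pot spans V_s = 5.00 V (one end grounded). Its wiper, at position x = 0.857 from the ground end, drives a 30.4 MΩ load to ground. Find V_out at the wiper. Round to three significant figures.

V_out ≈ 3.77 V

Split the track: R_lower = x·R_p = 28.80 MΩ, R_upper = (1−x)·R_p = 4.805 MΩ.
R_L loads the lower segment: effective lower R = 14.79 MΩ.
Loaded-divider output: V_out = 5.00 × 0.7548 = 3.774 V.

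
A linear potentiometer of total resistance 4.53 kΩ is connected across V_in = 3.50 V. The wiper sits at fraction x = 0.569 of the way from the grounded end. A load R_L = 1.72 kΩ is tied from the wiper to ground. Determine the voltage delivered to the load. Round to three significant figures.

Split the track: R_lower = x·R_p = 2.578 kΩ, R_upper = (1−x)·R_p = 1.952 kΩ.
(x·R_p) ‖ R_L = 1.032 kΩ.
Then V_out = V_in · 1.032/(1.952 + 1.032) = 1.210 V.

V_out ≈ 1.21 V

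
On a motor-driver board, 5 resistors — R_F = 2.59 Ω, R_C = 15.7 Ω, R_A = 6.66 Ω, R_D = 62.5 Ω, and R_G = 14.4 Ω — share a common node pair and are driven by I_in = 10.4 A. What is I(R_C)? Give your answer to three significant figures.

Total conductance ΣG = 1/2.59 + 1/15.7 + 1/6.66 + 1/62.5 + 1/14.4 = 0.6854 (units of 1/Ω).
R_C takes the fraction G_k/ΣG = 0.06369/0.6854 = 0.09293, so I = 10.4 × 0.09293 = 0.9665 A.

I ≈ 0.966 A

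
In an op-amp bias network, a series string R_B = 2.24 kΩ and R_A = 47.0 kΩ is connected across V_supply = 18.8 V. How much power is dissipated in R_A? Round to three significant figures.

ΣR = 49.24 kΩ → I = 18.8/49.24 = 0.3818 mA.
V(R_A) = I·R = 17.94 V; P = V·I = 17.94 × 0.3818 = 6.851 mW.

P ≈ 6.85 mW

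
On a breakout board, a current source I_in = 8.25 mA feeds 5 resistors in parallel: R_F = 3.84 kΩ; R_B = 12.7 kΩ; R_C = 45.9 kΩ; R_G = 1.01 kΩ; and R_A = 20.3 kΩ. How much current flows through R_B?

I ≈ 0.464 mA

ΣG = 1/3.84 + 1/12.7 + 1/45.9 + 1/1.01 + 1/20.3 = 1.400.
Current divider: I(R_B) = I_in · G_k/ΣG = 8.25 × (0.07874/1.400) = 8.25 × 0.05623 = 0.4639 mA.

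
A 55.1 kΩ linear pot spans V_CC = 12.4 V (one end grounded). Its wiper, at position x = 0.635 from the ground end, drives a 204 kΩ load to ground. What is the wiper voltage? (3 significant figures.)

V_out ≈ 7.41 V

Lower segment x·R_p = 34.99 kΩ; upper segment (1−x)·R_p = 20.11 kΩ.
Lower segment in parallel with the load: 34.99 ‖ 204 = 29.87 kΩ.
Loaded-divider output: V_out = 12.4 × 0.5976 = 7.410 V.
(Unloaded: V_out = x·V_CC = 7.87 V.)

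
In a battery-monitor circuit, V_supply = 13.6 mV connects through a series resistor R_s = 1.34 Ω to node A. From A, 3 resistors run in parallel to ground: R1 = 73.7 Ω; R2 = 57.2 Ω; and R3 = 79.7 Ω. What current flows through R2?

I ≈ 0.225 mA

Combine the parallel branches: R_p = (1/73.7 + 1/57.2 + 1/79.7)⁻¹ = 22.94 Ω.
V_A by voltage divider: V_A = 13.6 × 22.94/(1.34 + 22.94) = 12.85 mV.
Branch current I = V_A/R2 = 12.85/57.2 = 0.2246 mA.
(Equivalently: I_total = 0.5602 mA, then current-divider fraction G_k/ΣG = 0.4010.)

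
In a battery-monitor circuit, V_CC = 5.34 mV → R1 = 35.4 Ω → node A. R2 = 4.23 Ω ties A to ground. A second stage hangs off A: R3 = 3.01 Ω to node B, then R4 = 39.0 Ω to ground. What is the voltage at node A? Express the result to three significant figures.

V_A ≈ 0.523 mV

The second stage (R3 + R4 = 42.01 Ω) loads node A in parallel with R2.
R2 ‖ (R3+R4) = 3.843 Ω.
V_A = 5.34 × 3.843/(35.4 + 3.843) = 0.5229 mV.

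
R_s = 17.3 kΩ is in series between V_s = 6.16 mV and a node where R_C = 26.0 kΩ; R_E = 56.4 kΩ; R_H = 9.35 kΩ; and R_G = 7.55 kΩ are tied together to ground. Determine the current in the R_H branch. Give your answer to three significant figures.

I ≈ 0.108 µA

Equivalent of the parallel group: R_p = 3.383 kΩ.
V_A = 6.16 × 3.383/20.68 = 1.008 mV.
Branch current I = V_A/R_H = 1.008/9.35 = 0.1078 µA.
(Equivalently: I_total = 0.2978 µA, then current-divider fraction G_k/ΣG = 0.3618.)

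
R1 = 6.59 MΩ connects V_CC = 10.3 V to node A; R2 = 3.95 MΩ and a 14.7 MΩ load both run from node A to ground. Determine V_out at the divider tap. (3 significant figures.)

V_out ≈ 3.30 V

R2 ‖ R_L = (3.95 × 14.7)/(3.95 + 14.7) = 3.113 MΩ.
Now apply the divider: V_out = 10.3 × 0.3209 = 3.305 V.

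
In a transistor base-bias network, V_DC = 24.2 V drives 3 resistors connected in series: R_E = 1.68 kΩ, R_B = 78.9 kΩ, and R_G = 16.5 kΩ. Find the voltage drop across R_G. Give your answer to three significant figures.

V ≈ 4.11 V

Total series resistance ΣR = 1.68 + 78.9 + 16.5 = 97.08 kΩ.
By the voltage-divider rule, V = 24.2 × 16.50/97.08 = 4.113 V.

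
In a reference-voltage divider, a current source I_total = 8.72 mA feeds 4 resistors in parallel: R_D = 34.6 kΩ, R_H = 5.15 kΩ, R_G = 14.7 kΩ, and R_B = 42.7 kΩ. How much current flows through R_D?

Total conductance ΣG = 1/34.6 + 1/5.15 + 1/14.7 + 1/42.7 = 0.3145 (units of 1/kΩ).
R_D takes the fraction G_k/ΣG = 0.02890/0.3145 = 0.09189, so I = 8.72 × 0.09189 = 0.8013 mA.

I ≈ 0.801 mA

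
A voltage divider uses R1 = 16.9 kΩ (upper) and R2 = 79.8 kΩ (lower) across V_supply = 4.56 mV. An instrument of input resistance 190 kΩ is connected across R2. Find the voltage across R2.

V_out ≈ 3.51 mV

The load sits in parallel with R2, giving an effective lower resistance R2' = R2·R_L/(R2+R_L) = 56.20 kΩ.
Then V_out = V_supply · R2'/(R1 + R2') = 4.56 × 56.20/73.10 = 3.506 mV.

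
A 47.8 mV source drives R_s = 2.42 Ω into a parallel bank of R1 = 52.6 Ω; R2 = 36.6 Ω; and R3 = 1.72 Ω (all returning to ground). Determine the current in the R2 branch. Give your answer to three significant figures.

I ≈ 0.518 mA

Parallel bank: R_p = 1/(1/52.6 + 1/36.6 + 1/1.72) = 1.593 Ω.
V_A by voltage divider: V_A = 47.8 × 1.593/(2.42 + 1.593) = 18.97 mV.
Branch current I = V_A/R2 = 18.97/36.6 = 0.5184 mA.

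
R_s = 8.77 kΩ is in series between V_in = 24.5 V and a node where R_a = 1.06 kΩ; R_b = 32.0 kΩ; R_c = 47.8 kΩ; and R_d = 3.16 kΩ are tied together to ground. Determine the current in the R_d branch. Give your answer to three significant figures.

I ≈ 0.620 mA

Parallel bank: R_p = 1/(1/1.06 + 1/32.0 + 1/47.8 + 1/3.16) = 0.7622 kΩ.
Node voltage V_A = V_in · R_p/(R_s + R_p) = 24.5 × 0.07996 = 1.959 V.
I(R_d) = V_A / R_d = 1.959/3.16 = 0.6199 mA.
(Equivalently: I_total = 2.570 mA, then current-divider fraction G_k/ΣG = 0.2412.)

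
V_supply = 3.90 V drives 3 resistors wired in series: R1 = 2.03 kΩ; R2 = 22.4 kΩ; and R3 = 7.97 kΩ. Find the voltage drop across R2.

V ≈ 2.70 V

Total series resistance ΣR = 2.03 + 22.4 + 7.97 = 32.40 kΩ.
V = V_supply · R/ΣR = 3.90 × 0.6914 = 2.696 V.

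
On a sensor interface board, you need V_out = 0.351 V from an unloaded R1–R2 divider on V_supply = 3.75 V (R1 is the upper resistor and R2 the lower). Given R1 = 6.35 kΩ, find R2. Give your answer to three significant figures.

R2 ≈ 0.656 kΩ

The divider ratio is R2/(R1+R2) = 0.351/3.75 = 0.09360.
R2 = R1 · 0.09360/(1 − 0.09360) = 0.6557 kΩ.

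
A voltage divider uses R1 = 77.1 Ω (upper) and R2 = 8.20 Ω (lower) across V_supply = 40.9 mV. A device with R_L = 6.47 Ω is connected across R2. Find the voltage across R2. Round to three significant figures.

First combine the lower leg with the load: R2 ‖ R_L = 3.616 Ω.
Then V_out = V_supply · R2'/(R1 + R2') = 40.9 × 3.616/80.72 = 1.833 mV.

V_out ≈ 1.83 mV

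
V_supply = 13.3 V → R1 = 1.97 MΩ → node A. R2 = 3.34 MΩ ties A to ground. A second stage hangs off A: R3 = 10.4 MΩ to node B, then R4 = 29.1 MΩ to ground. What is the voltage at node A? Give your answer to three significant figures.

Node A sees R2 in parallel with the series input of stage 2, R3 + R4 = 39.50 MΩ.
Effective lower resistance at A: R2 ‖ 39.50 = 3.080 MΩ.
V_A = 13.3 × 3.080/(1.97 + 3.080) = 8.111 V.

V_A ≈ 8.11 V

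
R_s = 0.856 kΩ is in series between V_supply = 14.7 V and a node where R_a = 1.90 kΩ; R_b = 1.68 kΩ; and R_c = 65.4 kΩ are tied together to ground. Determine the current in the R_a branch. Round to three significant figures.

Combine the parallel branches: R_p = (1/1.90 + 1/1.68 + 1/65.4)⁻¹ = 0.8796 kΩ.
Node voltage V_A = V_supply · R_p/(R_s + R_p) = 14.7 × 0.5068 = 7.450 V.
I(R_a) = V_A / R_a = 7.450/1.90 = 3.921 mA.

I ≈ 3.92 mA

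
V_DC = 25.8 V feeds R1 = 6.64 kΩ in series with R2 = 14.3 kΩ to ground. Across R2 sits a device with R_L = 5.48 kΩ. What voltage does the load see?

V_out ≈ 9.64 V

R2 ‖ R_L = (14.3 × 5.48)/(14.3 + 5.48) = 3.962 kΩ.
Now apply the divider: V_out = 25.8 × 0.3737 = 9.641 V.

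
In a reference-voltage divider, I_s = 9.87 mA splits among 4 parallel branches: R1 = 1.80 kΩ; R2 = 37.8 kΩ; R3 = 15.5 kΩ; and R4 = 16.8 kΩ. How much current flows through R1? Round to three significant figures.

I ≈ 7.77 mA

Total conductance ΣG = 1/1.80 + 1/37.8 + 1/15.5 + 1/16.8 = 0.7061 (units of 1/kΩ).
Current divider: I(R1) = I_s · G_k/ΣG = 9.87 × (0.5556/0.7061) = 9.87 × 0.7868 = 7.766 mA.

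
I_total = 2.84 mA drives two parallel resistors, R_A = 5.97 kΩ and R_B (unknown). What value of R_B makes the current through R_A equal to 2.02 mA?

The fraction through R_A equals R_B/(R_A+R_B).
With f = 0.7113, R_B = R_A · f/(1−f) = 5.97 × 2.463 = 14.71 kΩ.

R_B ≈ 14.7 kΩ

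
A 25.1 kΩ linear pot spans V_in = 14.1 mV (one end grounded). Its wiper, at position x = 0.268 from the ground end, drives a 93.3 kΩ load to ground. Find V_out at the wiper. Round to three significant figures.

V_out ≈ 3.59 mV

Split the track: R_lower = x·R_p = 6.727 kΩ, R_upper = (1−x)·R_p = 18.37 kΩ.
R_L loads the lower segment: effective lower R = 6.274 kΩ.
Loaded-divider output: V_out = 14.1 × 0.2546 = 3.589 mV.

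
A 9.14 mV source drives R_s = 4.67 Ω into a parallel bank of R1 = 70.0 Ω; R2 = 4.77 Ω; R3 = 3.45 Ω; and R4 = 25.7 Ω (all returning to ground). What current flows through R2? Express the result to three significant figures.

I ≈ 0.535 mA

Combine the parallel branches: R_p = (1/70.0 + 1/4.77 + 1/3.45 + 1/25.7)⁻¹ = 1.809 Ω.
V_A = 9.14 × 1.809/6.479 = 2.552 mV.
Branch current I = V_A/R2 = 2.552/4.77 = 0.5351 mA.
(Equivalently: I_total = 1.411 mA, then current-divider fraction G_k/ΣG = 0.3793.)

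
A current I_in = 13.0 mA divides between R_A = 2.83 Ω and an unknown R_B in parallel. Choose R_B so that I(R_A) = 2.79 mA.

The fraction through R_A equals R_B/(R_A+R_B).
2.79/13.0 = R_B/(R_A + R_B) → R_B = R_A · (0.2146)/(1 − 0.2146) = 2.83 × 0.2733 = 0.7733 Ω.

R_B ≈ 0.773 Ω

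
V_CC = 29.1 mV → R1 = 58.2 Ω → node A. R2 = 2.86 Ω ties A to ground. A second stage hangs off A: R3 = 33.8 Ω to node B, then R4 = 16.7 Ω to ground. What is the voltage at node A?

V_A ≈ 1.29 mV

Node A sees R2 in parallel with the series input of stage 2, R3 + R4 = 50.50 Ω.
Effective lower resistance at A: R2 ‖ 50.50 = 2.707 Ω.
First divider: V_A = V_CC · 2.707/(58.2 + 2.707) = 1.293 mV.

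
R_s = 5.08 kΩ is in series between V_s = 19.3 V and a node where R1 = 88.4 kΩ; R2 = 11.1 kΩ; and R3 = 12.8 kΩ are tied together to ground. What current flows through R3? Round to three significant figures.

I ≈ 0.789 mA

Combine the parallel branches: R_p = (1/88.4 + 1/11.1 + 1/12.8)⁻¹ = 5.570 kΩ.
V_A = 19.3 × 5.570/10.65 = 10.09 V.
Branch current I = V_A/R3 = 10.09/12.8 = 0.7886 mA.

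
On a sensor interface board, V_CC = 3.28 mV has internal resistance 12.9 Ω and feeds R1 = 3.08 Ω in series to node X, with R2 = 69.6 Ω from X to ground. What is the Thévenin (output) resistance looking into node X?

R_th ≈ 13.0 Ω

R1' = 12.9 + 3.08 = 15.98 Ω (source resistance + R1).
Looking into X with the source shorted: R_th = R1'·R2/(R1'+R2) = 15.98 × 69.6/85.58 = 13.00 Ω.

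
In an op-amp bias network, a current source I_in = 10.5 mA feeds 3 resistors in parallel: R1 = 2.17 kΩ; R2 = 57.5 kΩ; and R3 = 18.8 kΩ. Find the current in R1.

I ≈ 9.11 mA

ΣG = 1/2.17 + 1/57.5 + 1/18.8 = 0.5314.
By the current-divider rule, I = I_in · G_k/ΣG = 10.5 × 0.8672 = 9.105 mA.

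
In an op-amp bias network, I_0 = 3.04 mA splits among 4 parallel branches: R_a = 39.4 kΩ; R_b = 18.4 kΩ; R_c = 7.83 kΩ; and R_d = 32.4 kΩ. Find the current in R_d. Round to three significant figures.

ΣG = 1/39.4 + 1/18.4 + 1/7.83 + 1/32.4 = 0.2383.
By the current-divider rule, I = I_0 · G_k/ΣG = 3.04 × 0.1295 = 0.3937 mA.

I ≈ 0.394 mA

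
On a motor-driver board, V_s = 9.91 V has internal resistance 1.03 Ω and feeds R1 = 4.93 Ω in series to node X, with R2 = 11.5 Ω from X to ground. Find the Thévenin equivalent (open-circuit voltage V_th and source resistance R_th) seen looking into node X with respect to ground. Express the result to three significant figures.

V_th ≈ 6.53 V, R_th ≈ 3.93 Ω

R1' = 1.03 + 4.93 = 5.960 Ω (source resistance + R1).
V_th is the unloaded tap voltage: V_s · R2/(R1'+R2) = 9.91 × 0.6586 = 6.527 V.
Zeroing V_s shorts the top of R1' to ground, so R_th = R1' ‖ R2 = 3.926 Ω.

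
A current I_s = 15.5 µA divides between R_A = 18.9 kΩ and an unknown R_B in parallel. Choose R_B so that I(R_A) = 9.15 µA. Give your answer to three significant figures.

The fraction through R_A equals R_B/(R_A+R_B).
With f = 0.5903, R_B = R_A · f/(1−f) = 18.9 × 1.441 = 27.23 kΩ.

R_B ≈ 27.2 kΩ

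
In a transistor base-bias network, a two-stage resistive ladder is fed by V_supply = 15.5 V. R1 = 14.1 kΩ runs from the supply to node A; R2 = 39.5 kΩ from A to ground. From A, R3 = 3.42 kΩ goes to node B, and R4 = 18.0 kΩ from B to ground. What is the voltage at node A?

V_A ≈ 7.69 V

The second stage (R3 + R4 = 21.42 kΩ) loads node A in parallel with R2.
R2 ‖ (R3+R4) = 13.89 kΩ.
First divider: V_A = V_supply · 13.89/(14.1 + 13.89) = 7.691 V.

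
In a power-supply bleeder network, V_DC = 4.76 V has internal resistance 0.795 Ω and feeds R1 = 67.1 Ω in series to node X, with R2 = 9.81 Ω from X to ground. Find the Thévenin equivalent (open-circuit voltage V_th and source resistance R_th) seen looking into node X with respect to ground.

R1' = 0.795 + 67.1 = 67.89 Ω (source resistance + R1).
With X open, the divider is unloaded: V_th = 4.76 × 9.81/77.70 = 0.6009 V.
Looking into X with the source shorted: R_th = R1'·R2/(R1'+R2) = 67.89 × 9.81/77.70 = 8.572 Ω.

V_th ≈ 0.601 V, R_th ≈ 8.57 Ω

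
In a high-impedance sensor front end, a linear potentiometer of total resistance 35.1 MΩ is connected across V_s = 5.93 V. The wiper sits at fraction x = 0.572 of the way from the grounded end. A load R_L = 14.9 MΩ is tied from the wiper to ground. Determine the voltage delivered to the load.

V_out ≈ 2.15 V

The pot divides into 15.02 MΩ above the wiper and 20.08 MΩ below.
(x·R_p) ‖ R_L = 8.553 MΩ.
V_out = 5.93 × 8.553/(15.02 + 8.553) = 2.151 V.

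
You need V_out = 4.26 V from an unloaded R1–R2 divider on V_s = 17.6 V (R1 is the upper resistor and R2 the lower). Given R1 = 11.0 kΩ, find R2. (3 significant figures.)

R2 ≈ 3.51 kΩ

Required fraction k = V_out/V_s = 0.2420.
R2 = R1 · 0.2420/(1 − 0.2420) = 3.513 kΩ.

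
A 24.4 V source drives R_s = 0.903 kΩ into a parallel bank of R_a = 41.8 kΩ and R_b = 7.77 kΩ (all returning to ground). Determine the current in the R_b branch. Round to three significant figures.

Equivalent of the parallel group: R_p = 6.552 kΩ.
V_A = 24.4 × 6.552/7.455 = 21.44 V.
Branch current I = V_A/R_b = 21.44/7.77 = 2.760 mA.
(Check via current divider: I_total = 3.273 mA; share G_k/ΣG = 0.8433 → same result.)

I ≈ 2.76 mA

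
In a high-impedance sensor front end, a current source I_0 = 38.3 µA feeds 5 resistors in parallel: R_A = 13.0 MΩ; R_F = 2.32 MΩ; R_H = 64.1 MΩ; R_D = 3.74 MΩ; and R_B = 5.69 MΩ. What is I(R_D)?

Conductances: ΣG = 1/13.0 + 1/2.32 + 1/64.1 + 1/3.74 + 1/5.69 = 0.9667 (1/MΩ).
By the current-divider rule, I = I_0 · G_k/ΣG = 38.3 × 0.2766 = 10.59 µA.

I ≈ 10.6 µA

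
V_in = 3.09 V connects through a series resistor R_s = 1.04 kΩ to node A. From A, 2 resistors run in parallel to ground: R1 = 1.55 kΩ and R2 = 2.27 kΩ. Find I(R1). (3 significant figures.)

I ≈ 0.936 mA

Combine the parallel branches: R_p = (1/1.55 + 1/2.27)⁻¹ = 0.9211 kΩ.
V_A = 3.09 × 0.9211/1.961 = 1.451 V.
Branch current I = V_A/R1 = 1.451/1.55 = 0.9363 mA.
(Equivalently: I_total = 1.576 mA, then current-divider fraction G_k/ΣG = 0.5942.)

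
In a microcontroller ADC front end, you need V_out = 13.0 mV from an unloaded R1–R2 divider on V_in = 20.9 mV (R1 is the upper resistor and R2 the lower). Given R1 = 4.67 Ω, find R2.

R2 ≈ 7.68 Ω

The divider ratio is R2/(R1+R2) = 13.0/20.9 = 0.6220.
R2 = R1 · 0.6220/(1 − 0.6220) = 7.685 Ω.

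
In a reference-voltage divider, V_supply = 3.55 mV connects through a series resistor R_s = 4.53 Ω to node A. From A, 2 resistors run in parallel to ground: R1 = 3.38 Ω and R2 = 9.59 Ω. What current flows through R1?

Equivalent of the parallel group: R_p = 2.499 Ω.
V_A by voltage divider: V_A = 3.55 × 2.499/(4.53 + 2.499) = 1.262 mV.
I(R1) = V_A / R1 = 1.262/3.38 = 0.3734 mA.

I ≈ 0.373 mA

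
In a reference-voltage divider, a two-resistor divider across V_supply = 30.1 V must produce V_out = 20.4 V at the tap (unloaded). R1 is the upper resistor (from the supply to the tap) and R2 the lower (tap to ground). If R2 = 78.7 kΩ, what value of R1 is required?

The divider ratio is R2/(R1+R2) = 20.4/30.1 = 0.6777.
R1 = R2·(1/k − 1) = 78.7 × 0.4755 = 37.42 kΩ.

R1 ≈ 37.4 kΩ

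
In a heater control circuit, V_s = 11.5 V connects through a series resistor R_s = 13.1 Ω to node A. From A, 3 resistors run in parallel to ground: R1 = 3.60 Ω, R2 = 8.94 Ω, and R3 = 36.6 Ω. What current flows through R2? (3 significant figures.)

I ≈ 0.199 A

Equivalent of the parallel group: R_p = 2.398 Ω.
V_A by voltage divider: V_A = 11.5 × 2.398/(13.1 + 2.398) = 1.780 V.
Branch current I = V_A/R2 = 1.780/8.94 = 0.1991 A.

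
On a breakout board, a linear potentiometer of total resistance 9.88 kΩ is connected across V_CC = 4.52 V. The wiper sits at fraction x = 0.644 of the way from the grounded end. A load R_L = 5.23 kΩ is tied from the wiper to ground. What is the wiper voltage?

Split the track: R_lower = x·R_p = 6.363 kΩ, R_upper = (1−x)·R_p = 3.517 kΩ.
(x·R_p) ‖ R_L = 2.871 kΩ.
Loaded-divider output: V_out = 4.52 × 0.4494 = 2.031 V.
(Unloaded: V_out = x·V_CC = 2.91 V.)

V_out ≈ 2.03 V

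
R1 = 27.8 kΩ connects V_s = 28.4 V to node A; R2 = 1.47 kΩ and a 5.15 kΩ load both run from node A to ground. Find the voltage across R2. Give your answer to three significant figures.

The load sits in parallel with R2, giving an effective lower resistance R2' = R2·R_L/(R2+R_L) = 1.144 kΩ.
Then V_out = V_s · R2'/(R1 + R2') = 28.4 × 1.144/28.94 = 1.122 V.

V_out ≈ 1.12 V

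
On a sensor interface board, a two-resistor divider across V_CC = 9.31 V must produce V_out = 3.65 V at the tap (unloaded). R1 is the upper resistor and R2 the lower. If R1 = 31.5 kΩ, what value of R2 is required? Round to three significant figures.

R2 ≈ 20.3 kΩ

V_out/V_CC = R2/(R1+R2) = 0.3921.
R2 = R1 · 0.3921/(1 − 0.3921) = 20.31 kΩ.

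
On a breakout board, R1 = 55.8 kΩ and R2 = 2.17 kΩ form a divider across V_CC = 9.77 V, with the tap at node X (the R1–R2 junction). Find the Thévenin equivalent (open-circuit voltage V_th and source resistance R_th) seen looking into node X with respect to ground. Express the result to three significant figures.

V_th ≈ 0.366 V, R_th ≈ 2.09 kΩ

With X open, the divider is unloaded: V_th = 9.77 × 2.17/57.97 = 0.3657 V.
Looking into X with the source shorted: R_th = R1·R2/(R1+R2) = 55.80 × 2.17/57.97 = 2.089 kΩ.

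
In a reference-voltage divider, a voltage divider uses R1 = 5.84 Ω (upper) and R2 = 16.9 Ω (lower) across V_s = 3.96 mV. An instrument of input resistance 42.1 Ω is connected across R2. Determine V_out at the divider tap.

First combine the lower leg with the load: R2 ‖ R_L = 12.06 Ω.
Then V_out = V_s · R2'/(R1 + R2') = 3.96 × 12.06/17.90 = 2.668 mV.

V_out ≈ 2.67 mV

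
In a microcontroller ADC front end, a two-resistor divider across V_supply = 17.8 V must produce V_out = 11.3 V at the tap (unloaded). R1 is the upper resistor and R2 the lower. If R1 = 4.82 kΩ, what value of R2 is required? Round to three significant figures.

R2 ≈ 8.38 kΩ

Required fraction k = V_out/V_supply = 0.6348.
Rearranging, R2 = R1·k/(1−k) = 4.82 × 1.738 = 8.379 kΩ.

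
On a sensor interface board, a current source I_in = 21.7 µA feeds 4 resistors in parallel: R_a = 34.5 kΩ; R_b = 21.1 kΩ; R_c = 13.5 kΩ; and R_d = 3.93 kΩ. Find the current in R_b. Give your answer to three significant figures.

ΣG = 1/34.5 + 1/21.1 + 1/13.5 + 1/3.93 = 0.4049.
By the current-divider rule, I = I_in · G_k/ΣG = 21.7 × 0.1170 = 2.540 µA.

I ≈ 2.54 µA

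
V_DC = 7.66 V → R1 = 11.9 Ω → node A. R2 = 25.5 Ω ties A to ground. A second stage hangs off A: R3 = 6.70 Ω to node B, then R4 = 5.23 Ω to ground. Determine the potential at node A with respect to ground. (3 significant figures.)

V_A ≈ 3.11 V

Looking into the second stage from A: R3 + R4 = 11.93 Ω appears in parallel with R2.
Effective lower resistance at A: R2 ‖ 11.93 = 8.128 Ω.
So V_A = 7.66 × 0.4058 = 3.109 V.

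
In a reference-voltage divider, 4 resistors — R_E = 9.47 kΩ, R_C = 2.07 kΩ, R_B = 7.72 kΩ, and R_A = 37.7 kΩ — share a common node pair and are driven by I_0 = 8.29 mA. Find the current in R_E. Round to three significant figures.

I ≈ 1.18 mA

Conductances: ΣG = 1/9.47 + 1/2.07 + 1/7.72 + 1/37.7 = 0.7447 (1/kΩ).
Current divider: I(R_E) = I_0 · G_k/ΣG = 8.29 × (0.1056/0.7447) = 8.29 × 0.1418 = 1.175 mA.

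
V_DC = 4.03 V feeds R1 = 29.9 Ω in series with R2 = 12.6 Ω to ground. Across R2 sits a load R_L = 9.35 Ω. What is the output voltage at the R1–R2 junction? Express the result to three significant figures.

V_out ≈ 0.613 V

R2 ‖ R_L = (12.6 × 9.35)/(12.6 + 9.35) = 5.367 Ω.
Voltage divider with the loaded lower leg: V_out = 4.03 × 5.367/(29.9 + 5.367) = 4.03 × 0.1522 = 0.6133 V.
(Unloaded it would be 1.19 V; the load pulls it down.)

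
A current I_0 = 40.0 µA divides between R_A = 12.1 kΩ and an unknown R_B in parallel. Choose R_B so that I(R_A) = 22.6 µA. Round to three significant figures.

R_B ≈ 15.7 kΩ

The fraction through R_A equals R_B/(R_A+R_B).
22.6/40.0 = R_B/(R_A + R_B) → R_B = R_A · (0.5650)/(1 − 0.5650) = 12.1 × 1.299 = 15.72 kΩ.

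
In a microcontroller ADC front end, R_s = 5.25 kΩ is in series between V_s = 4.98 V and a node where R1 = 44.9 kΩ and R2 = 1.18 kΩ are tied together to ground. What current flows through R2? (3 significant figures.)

I ≈ 0.758 mA

Combine the parallel branches: R_p = (1/44.9 + 1/1.18)⁻¹ = 1.150 kΩ.
Node voltage V_A = V_s · R_p/(R_s + R_p) = 4.98 × 0.1797 = 0.8947 V.
Branch current I = V_A/R2 = 0.8947/1.18 = 0.7582 mA.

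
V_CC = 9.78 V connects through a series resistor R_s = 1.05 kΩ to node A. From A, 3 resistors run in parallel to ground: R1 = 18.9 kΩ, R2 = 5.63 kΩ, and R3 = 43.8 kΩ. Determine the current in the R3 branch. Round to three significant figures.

I ≈ 0.176 mA

Equivalent of the parallel group: R_p = 3.947 kΩ.
Node voltage V_A = V_CC · R_p/(R_s + R_p) = 9.78 × 0.7899 = 7.725 V.
I(R3) = V_A / R3 = 7.725/43.8 = 0.1764 mA.
(Equivalently: I_total = 1.957 mA, then current-divider fraction G_k/ΣG = 0.09011.)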